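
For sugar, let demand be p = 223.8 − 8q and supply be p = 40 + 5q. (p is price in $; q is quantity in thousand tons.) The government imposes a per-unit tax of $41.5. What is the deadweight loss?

Competitive equilibrium: 223.8 − 8q = 40 + 5q → q* = 14.1385, p* = 110.6923.
With the tax, the buyer price exceeds the seller price by 41.5: (223.8 − 8q) − (40 + 5q) = 41.5 → q' = 10.9462.
Δq = 14.1385 − 10.9462 = 3.1923; the wedge equals the tax, 41.5.
Deadweight loss = ½ × 3.1923 × 41.5 = $66.24 thousand.

$66.24 thousand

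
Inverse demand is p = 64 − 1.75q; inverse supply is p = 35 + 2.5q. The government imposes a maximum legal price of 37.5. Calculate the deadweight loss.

Competitive equilibrium: 64 − 1.75q = 35 + 2.5q → q* = 6.8235, p* = 52.0588.
At the ceiling p = 37.5, quantity supplied = (37.5 − 35)/2.5 = 1.
Willingness to pay at q' = 1: 64 − 1.75·1 = 62.25.
Δq = 6.8235 − 1 = 5.8235; wedge = 62.25 − 37.5 = 24.75.
DWL = ½ × 5.8235 × 24.75 = 72.07.

72.07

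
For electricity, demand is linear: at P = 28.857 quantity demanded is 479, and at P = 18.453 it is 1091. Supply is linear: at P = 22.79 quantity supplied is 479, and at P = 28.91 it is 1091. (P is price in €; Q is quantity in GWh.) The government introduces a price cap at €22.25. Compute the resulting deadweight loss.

€1048.62

Demand slope = (18.453 − 28.857)/(1091 − 479) = −0.017, so P = 37 − 0.017Q.
Supply slope = (28.91 − 22.79)/(1091 − 479) = 0.01, so P = 18 + 0.01Q.
Competitive equilibrium: 37 − 0.017Q = 18 + 0.01Q → Q* = 703.7037, P* = 25.037.
At the ceiling P = 22.25, quantity supplied = (22.25 − 18)/0.01 = 425.
Willingness to pay at Q' = 425: 37 − 0.017·425 = 29.775.
ΔQ = 703.7037 − 425 = 278.7037; wedge = 29.775 − 22.25 = 7.525.
Welfare loss = ½ × 278.7037 × 7.525 = €1048.62.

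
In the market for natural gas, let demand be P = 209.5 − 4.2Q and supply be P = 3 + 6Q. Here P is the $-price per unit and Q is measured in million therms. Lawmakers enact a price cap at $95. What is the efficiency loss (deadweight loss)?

Competitive equilibrium: 209.5 − 4.2Q = 3 + 6Q → Q* = 20.2451, P* = 124.4706.
At the ceiling P = 95, quantity supplied = (95 − 3)/6 = 15.3333.
Willingness to pay at Q' = 15.3333: 209.5 − 4.2·15.3333 = 145.1001.
ΔQ = 20.2451 − 15.3333 = 4.9118; wedge = 145.1001 − 95 = 50.1001.
Welfare loss = ½ × 4.9118 × 50.1001 = $123.04 million.

$123.04 million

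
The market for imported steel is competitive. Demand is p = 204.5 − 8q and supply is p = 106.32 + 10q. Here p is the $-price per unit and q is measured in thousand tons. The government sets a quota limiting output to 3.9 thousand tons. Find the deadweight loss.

Competitive equilibrium: 204.5 − 8q = 106.32 + 10q → q* = 5.4544, p* = 160.8644.
At q = 3.9: demand price = 204.5 − 8·3.9 = 173.3; supply price = 106.32 + 10·3.9 = 145.32.
Δq = 5.4544 − 3.9 = 1.5544; wedge = 173.3 − 145.32 = 27.98.
Welfare loss = ½ × 1.5544 × 27.98 = $21.75 thousand.

$21.75 thousand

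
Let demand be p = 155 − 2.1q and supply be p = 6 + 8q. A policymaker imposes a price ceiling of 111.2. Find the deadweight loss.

Competitive equilibrium: 155 − 2.1q = 6 + 8q → q* = 14.7525, p* = 124.0198.
At the ceiling p = 111.2, quantity supplied = (111.2 − 6)/8 = 13.15.
Willingness to pay at q' = 13.15: 155 − 2.1·13.15 = 127.385.
Δq = 14.7525 − 13.15 = 1.6025; wedge = 127.385 − 111.2 = 16.185.
Welfare loss = ½ × 1.6025 × 16.185 = 12.97.

12.97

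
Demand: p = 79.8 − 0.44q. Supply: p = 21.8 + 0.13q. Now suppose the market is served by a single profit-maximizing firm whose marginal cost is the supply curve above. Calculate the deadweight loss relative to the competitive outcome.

Competitive equilibrium: 79.8 − 0.44q = 21.8 + 0.13q → q* = 101.75439, p* = 35.02807.
Marginal revenue: MR = 79.8 − 0.88q. Set MR = MC: 79.8 − 0.88q = 21.8 + 0.13q → q_m = 57.42574.
Price p_m = 79.8 − 0.44·57.42574 = 54.53267; MC(q_m) = 21.8 + 0.13·57.42574 = 29.26535.
Competitive q* = 101.75439, so Δq = 44.32865; wedge = 54.53267 − 29.26535 = 25.26732.
DWL = ½ × 44.32865 × 25.26732 = 560.03.

560.03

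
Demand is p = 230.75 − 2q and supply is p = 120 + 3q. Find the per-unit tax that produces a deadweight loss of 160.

Competitive equilibrium: 230.75 − 2q = 120 + 3q → q* = 22.15, p* = 186.45.
A tax t gives Δq = t/5 and wedge t, so DWL = t²/10.
t²/10 = 160 → t² = 1600 → t = 40.

40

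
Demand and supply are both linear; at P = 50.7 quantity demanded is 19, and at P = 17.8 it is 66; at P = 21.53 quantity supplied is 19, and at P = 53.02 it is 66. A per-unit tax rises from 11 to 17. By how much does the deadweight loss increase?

Demand slope = (17.8 − 50.7)/(66 − 19) = −0.7, so P = 64 − 0.7Q.
Supply slope = (53.02 − 21.53)/(66 − 19) = 0.67, so P = 8.8 + 0.67Q.
Competitive equilibrium: 64 − 0.7Q = 8.8 + 0.67Q → Q* = 40.292, P* = 35.7956.
For a per-unit tax t: ΔQ = t/1.37, so DWL = ½·t·(t/1.37) = t²/2.74.
At t = 11: DWL = 44.161. At t = 17: DWL = 105.474.
Increase = 105.474 − 44.161 = 61.31.

61.31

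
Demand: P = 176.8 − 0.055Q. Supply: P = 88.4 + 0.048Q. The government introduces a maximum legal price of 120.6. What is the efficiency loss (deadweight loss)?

1808.98

Competitive equilibrium: 176.8 − 0.055Q = 88.4 + 0.048Q → Q* = 858.252427, P* = 129.596117.
At the ceiling P = 120.6, quantity supplied = (120.6 − 88.4)/0.048 = 670.833333.
Willingness to pay at Q' = 670.833333: 176.8 − 0.055·670.833333 = 139.904167.
ΔQ = 858.252427 − 670.833333 = 187.419094; wedge = 139.904167 − 120.6 = 19.304167.
Welfare loss = ½ × 187.419094 × 19.304167 = 1808.98.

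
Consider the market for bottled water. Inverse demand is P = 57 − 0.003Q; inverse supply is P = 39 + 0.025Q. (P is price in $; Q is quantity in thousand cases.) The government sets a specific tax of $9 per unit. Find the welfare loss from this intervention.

Competitive equilibrium: 57 − 0.003Q = 39 + 0.025Q → Q* = 642.8571, P* = 55.0714.
With the tax, the buyer price exceeds the seller price by 9: (57 − 0.003Q) − (39 + 0.025Q) = 9 → Q' = 321.4286.
ΔQ = 642.8571 − 321.4286 = 321.4285; the wedge equals the tax, 9.
Deadweight loss = ½ × 321.4285 × 9 = $1446.43 thousand.

$1446.43 thousand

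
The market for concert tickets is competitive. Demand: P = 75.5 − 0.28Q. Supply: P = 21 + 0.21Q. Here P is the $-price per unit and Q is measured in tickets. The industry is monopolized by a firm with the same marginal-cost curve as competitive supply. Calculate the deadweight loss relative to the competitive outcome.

$400.78

Competitive equilibrium: 75.5 − 0.28Q = 21 + 0.21Q → Q* = 111.2245, P* = 44.3571.
Marginal revenue: MR = 75.5 − 0.56Q. Set MR = MC: 75.5 − 0.56Q = 21 + 0.21Q → Q_m = 70.7792.
Price P_m = 75.5 − 0.28·70.7792 = 55.6818; MC(Q_m) = 21 + 0.21·70.7792 = 35.8636.
Competitive Q* = 111.2245, so ΔQ = 40.4453; wedge = 55.6818 − 35.8636 = 19.8182.
Deadweight loss = ½ × 40.4453 × 19.8182 = $400.78.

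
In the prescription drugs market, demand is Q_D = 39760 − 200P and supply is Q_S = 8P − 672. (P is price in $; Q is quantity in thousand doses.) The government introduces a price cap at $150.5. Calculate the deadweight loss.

$8011.58 thousand

In inverse form: demand P = 198.8 − 0.005Q, supply P = 84 + 0.125Q.
Competitive equilibrium: 198.8 − 0.005Q = 84 + 0.125Q → Q* = 883.07692, P* = 194.38462.
At the ceiling P = 150.5, quantity supplied = (150.5 − 84)/0.125 = 532.
Willingness to pay at Q' = 532: 198.8 − 0.005·532 = 196.14.
ΔQ = 883.07692 − 532 = 351.07692; wedge = 196.14 − 150.5 = 45.64.
Deadweight loss = ½ × 351.07692 × 45.64 = $8011.58 thousand.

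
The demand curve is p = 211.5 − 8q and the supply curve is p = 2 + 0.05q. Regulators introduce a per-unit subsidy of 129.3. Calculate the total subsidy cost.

Competitive equilibrium: 211.5 − 8q = 2 + 0.05q → q* = 26.02484, p* = 3.30124.
The subsidy lowers effective supply by 129.3: p = 0.05q − 127.3.
New quantity: 211.5 − 8q = 0.05q − 127.3 → q' = 42.08696.
Total subsidy cost = 129.3 × 42.08696 = 5441.84.

5441.84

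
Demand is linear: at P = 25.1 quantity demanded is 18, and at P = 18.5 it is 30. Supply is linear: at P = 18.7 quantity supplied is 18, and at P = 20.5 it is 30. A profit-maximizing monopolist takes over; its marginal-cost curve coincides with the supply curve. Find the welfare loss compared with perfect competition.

49.92

Demand slope = (18.5 − 25.1)/(30 − 18) = −0.55, so P = 35 − 0.55Q.
Supply slope = (20.5 − 18.7)/(30 − 18) = 0.15, so P = 16 + 0.15Q.
Competitive equilibrium: 35 − 0.55Q = 16 + 0.15Q → Q* = 27.1429, P* = 20.0714.
Marginal revenue: MR = 35 − 1.1Q. Set MR = MC: 35 − 1.1Q = 16 + 0.15Q → Q_m = 15.2.
Price P_m = 35 − 0.55·15.2 = 26.64; MC(Q_m) = 16 + 0.15·15.2 = 18.28.
Competitive Q* = 27.1429, so ΔQ = 11.9429; wedge = 26.64 − 18.28 = 8.36.
Welfare loss = ½ × 11.9429 × 8.36 = 49.92.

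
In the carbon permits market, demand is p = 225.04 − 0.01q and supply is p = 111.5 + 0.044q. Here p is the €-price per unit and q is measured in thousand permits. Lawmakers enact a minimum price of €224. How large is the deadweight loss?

€107848.05 thousand

Competitive equilibrium: 225.04 − 0.01q = 111.5 + 0.044q → q* = 2102.5926, p* = 204.0141.
At the floor p = 224, quantity demanded = (225.04 − 224)/0.01 = 104.
Sellers' marginal cost at q' = 104: 111.5 + 0.044·104 = 116.076.
Δq = 2102.5926 − 104 = 1998.5926; wedge = 224 − 116.076 = 107.924.
Deadweight loss = ½ × 1998.5926 × 107.924 = €107848.05 thousand.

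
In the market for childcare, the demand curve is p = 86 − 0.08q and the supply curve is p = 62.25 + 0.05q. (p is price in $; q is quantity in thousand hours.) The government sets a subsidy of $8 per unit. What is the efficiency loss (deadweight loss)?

Competitive equilibrium: 86 − 0.08q = 62.25 + 0.05q → q* = 182.6923, p* = 71.3846.
The subsidy lowers effective supply by 8: p = 54.25 + 0.05q.
New quantity: 86 − 0.08q = 54.25 + 0.05q → q' = 244.2308.
Overproduction Δq = 244.2308 − 182.6923 = 61.5385; wedge = subsidy = 8.
Deadweight loss = ½ × 61.5385 × 8 = $246.15 thousand.

$246.15 thousand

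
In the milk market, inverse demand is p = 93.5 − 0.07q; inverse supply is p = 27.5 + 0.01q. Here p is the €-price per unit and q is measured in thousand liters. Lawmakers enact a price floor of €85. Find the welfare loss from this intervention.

€19800.51 thousand

Competitive equilibrium: 93.5 − 0.07q = 27.5 + 0.01q → q* = 825, p* = 35.75.
At the floor p = 85, quantity demanded = (93.5 − 85)/0.07 = 121.42857.
Sellers' marginal cost at q' = 121.42857: 27.5 + 0.01·121.42857 = 28.71429.
Δq = 825 − 121.42857 = 703.57143; wedge = 85 − 28.71429 = 56.28571.
Welfare loss = ½ × 703.57143 × 56.28571 = €19800.51 thousand.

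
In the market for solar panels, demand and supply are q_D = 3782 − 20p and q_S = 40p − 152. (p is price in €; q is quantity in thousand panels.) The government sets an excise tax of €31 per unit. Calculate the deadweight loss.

In inverse form: demand p = 189.1 − 0.05q, supply p = 3.8 + 0.025q.
Competitive equilibrium: 189.1 − 0.05q = 3.8 + 0.025q → q* = 2470.6667, p* = 65.5667.
With the tax, the buyer price exceeds the seller price by 31: (189.1 − 0.05q) − (3.8 + 0.025q) = 31 → q' = 2057.3333.
Δq = 2470.6667 − 2057.3333 = 413.3334; the wedge equals the tax, 31.
Deadweight loss = ½ × 413.3334 × 31 = €6406.67 thousand.

€6406.67 thousand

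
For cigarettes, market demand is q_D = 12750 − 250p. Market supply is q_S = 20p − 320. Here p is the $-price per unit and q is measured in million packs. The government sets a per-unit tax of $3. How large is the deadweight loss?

$83.33 million

In inverse form: demand p = 51 − 0.004q, supply p = 16 + 0.05q.
Competitive equilibrium: 51 − 0.004q = 16 + 0.05q → q* = 648.1481, p* = 48.4074.
With the tax, the buyer price exceeds the seller price by 3: (51 − 0.004q) − (16 + 0.05q) = 3 → q' = 592.5926.
Δq = 648.1481 − 592.5926 = 55.5555; the wedge equals the tax, 3.
Deadweight loss = ½ × 55.5555 × 3 = $83.33 million.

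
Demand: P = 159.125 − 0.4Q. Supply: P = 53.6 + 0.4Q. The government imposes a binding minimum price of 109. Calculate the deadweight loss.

Competitive equilibrium: 159.125 − 0.4Q = 53.6 + 0.4Q → Q* = 131.9063, P* = 106.3625.
At the floor P = 109, quantity demanded = (159.125 − 109)/0.4 = 125.3125.
Sellers' marginal cost at Q' = 125.3125: 53.6 + 0.4·125.3125 = 103.725.
ΔQ = 131.9063 − 125.3125 = 6.5938; wedge = 109 − 103.725 = 5.275.
The triangle = ½ × 6.5938 × 5.275 = 17.39.

17.39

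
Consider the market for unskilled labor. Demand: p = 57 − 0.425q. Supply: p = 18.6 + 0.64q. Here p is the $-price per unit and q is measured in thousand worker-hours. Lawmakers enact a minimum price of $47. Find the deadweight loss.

Competitive equilibrium: 57 − 0.425q = 18.6 + 0.64q → q* = 36.0563, p* = 41.6761.
At the floor p = 47, quantity demanded = (57 − 47)/0.425 = 23.5294.
Sellers' marginal cost at q' = 23.5294: 18.6 + 0.64·23.5294 = 33.6588.
Δq = 36.0563 − 23.5294 = 12.5269; wedge = 47 − 33.6588 = 13.3412.
Welfare loss = ½ × 12.5269 × 13.3412 = $83.56 thousand.

$83.56 thousand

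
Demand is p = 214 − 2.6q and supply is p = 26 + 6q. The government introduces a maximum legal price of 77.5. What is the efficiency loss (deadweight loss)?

Competitive equilibrium: 214 − 2.6q = 26 + 6q → q* = 21.86047, p* = 157.16279.
At the ceiling p = 77.5, quantity supplied = (77.5 − 26)/6 = 8.58333.
Willingness to pay at q' = 8.58333: 214 − 2.6·8.58333 = 191.68334.
Δq = 21.86047 − 8.58333 = 13.27714; wedge = 191.68334 − 77.5 = 114.18334.
The triangle = ½ × 13.27714 × 114.18334 = 758.01.

758.01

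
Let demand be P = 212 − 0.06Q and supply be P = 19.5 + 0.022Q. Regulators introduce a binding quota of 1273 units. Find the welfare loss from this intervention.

Competitive equilibrium: 212 − 0.06Q = 19.5 + 0.022Q → Q* = 2347.561, P* = 71.1463.
At Q = 1273: demand price = 212 − 0.06·1273 = 135.62; supply price = 19.5 + 0.022·1273 = 47.506.
ΔQ = 2347.561 − 1273 = 1074.561; wedge = 135.62 − 47.506 = 88.114.
Welfare loss = ½ × 1074.561 × 88.114 = 47341.93.

47341.93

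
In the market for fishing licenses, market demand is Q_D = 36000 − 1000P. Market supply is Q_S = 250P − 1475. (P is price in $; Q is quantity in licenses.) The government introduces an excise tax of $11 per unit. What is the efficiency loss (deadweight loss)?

$12100

In inverse form: demand P = 36 − 0.001Q, supply P = 5.9 + 0.004Q.
Competitive equilibrium: 36 − 0.001Q = 5.9 + 0.004Q → Q* = 6020, P* = 29.98.
With the tax, the buyer price exceeds the seller price by 11: (36 − 0.001Q) − (5.9 + 0.004Q) = 11 → Q' = 3820.
ΔQ = 6020 − 3820 = 2200; the wedge equals the tax, 11.
The triangle = ½ × 2200 × 11 = $12100.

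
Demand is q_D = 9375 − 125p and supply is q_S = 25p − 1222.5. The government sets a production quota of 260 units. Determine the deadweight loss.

In inverse form: demand p = 75 − 0.008q, supply p = 48.9 + 0.04q.
Competitive equilibrium: 75 − 0.008q = 48.9 + 0.04q → q* = 543.75, p* = 70.65.
At q = 260: demand price = 75 − 0.008·260 = 72.92; supply price = 48.9 + 0.04·260 = 59.3.
Δq = 543.75 − 260 = 283.75; wedge = 72.92 − 59.3 = 13.62.
Deadweight loss = ½ × 283.75 × 13.62 = 1932.34.

1932.34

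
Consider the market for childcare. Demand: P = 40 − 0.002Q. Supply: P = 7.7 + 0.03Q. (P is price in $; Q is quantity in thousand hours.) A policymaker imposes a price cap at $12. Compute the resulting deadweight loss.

$12000.45 thousand

Competitive equilibrium: 40 − 0.002Q = 7.7 + 0.03Q → Q* = 1009.375, P* = 37.98125.
At the ceiling P = 12, quantity supplied = (12 − 7.7)/0.03 = 143.33333.
Willingness to pay at Q' = 143.33333: 40 − 0.002·143.33333 = 39.71333.
ΔQ = 1009.375 − 143.33333 = 866.04167; wedge = 39.71333 − 12 = 27.71333.
The triangle = ½ × 866.04167 × 27.71333 = $12000.45 thousand.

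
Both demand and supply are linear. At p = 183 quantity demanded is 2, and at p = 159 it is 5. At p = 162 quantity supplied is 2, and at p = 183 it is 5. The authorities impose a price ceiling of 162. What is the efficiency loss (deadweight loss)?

Demand slope = (159 − 183)/(5 − 2) = −8, so p = 199 − 8q.
Supply slope = (183 − 162)/(5 − 2) = 7, so p = 148 + 7q.
Competitive equilibrium: 199 − 8q = 148 + 7q → q* = 3.4, p* = 171.8.
At the ceiling p = 162, quantity supplied = (162 − 148)/7 = 2.
Willingness to pay at q' = 2: 199 − 8·2 = 183.
Δq = 3.4 − 2 = 1.4; wedge = 183 − 162 = 21.
Welfare loss = ½ × 1.4 × 21 = 14.70.

14.70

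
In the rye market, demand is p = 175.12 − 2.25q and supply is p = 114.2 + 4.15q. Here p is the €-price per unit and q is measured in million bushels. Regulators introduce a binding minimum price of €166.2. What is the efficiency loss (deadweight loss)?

€98.72 million

Competitive equilibrium: 175.12 − 2.25q = 114.2 + 4.15q → q* = 9.5188, p* = 153.7028.
At the floor p = 166.2, quantity demanded = (175.12 − 166.2)/2.25 = 3.9644.
Sellers' marginal cost at q' = 3.9644: 114.2 + 4.15·3.9644 = 130.6523.
Δq = 9.5188 − 3.9644 = 5.5544; wedge = 166.2 − 130.6523 = 35.5477.
DWL = ½ × 5.5544 × 35.5477 = €98.72 million.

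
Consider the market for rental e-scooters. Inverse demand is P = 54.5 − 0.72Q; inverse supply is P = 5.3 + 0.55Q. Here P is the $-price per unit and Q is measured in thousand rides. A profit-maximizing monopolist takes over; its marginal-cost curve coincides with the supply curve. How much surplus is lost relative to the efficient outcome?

$124.75 thousand

Competitive equilibrium: 54.5 − 0.72Q = 5.3 + 0.55Q → Q* = 38.7402, P* = 26.6071.
Marginal revenue: MR = 54.5 − 1.44Q. Set MR = MC: 54.5 − 1.44Q = 5.3 + 0.55Q → Q_m = 24.7236.
Price P_m = 54.5 − 0.72·24.7236 = 36.699; MC(Q_m) = 5.3 + 0.55·24.7236 = 18.898.
Competitive Q* = 38.7402, so ΔQ = 14.0166; wedge = 36.699 − 18.898 = 17.801.
The triangle = ½ × 14.0166 × 17.801 = $124.75 thousand.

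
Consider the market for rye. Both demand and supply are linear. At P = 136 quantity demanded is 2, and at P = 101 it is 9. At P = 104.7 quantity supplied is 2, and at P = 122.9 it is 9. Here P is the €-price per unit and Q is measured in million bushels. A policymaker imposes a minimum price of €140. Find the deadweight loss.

Demand slope = (101 − 136)/(9 − 2) = −5, so P = 146 − 5Q.
Supply slope = (122.9 − 104.7)/(9 − 2) = 2.6, so P = 99.5 + 2.6Q.
Competitive equilibrium: 146 − 5Q = 99.5 + 2.6Q → Q* = 6.11842, P* = 115.40789.
At the floor P = 140, quantity demanded = (146 − 140)/5 = 1.2.
Sellers' marginal cost at Q' = 1.2: 99.5 + 2.6·1.2 = 102.62.
ΔQ = 6.11842 − 1.2 = 4.91842; wedge = 140 − 102.62 = 37.38.
Welfare loss = ½ × 4.91842 × 37.38 = €91.93 million.

€91.93 million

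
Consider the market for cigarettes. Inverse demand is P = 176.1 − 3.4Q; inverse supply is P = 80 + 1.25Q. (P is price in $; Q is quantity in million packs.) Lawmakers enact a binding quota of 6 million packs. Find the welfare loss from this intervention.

Competitive equilibrium: 176.1 − 3.4Q = 80 + 1.25Q → Q* = 20.6667, P* = 105.8333.
At Q = 6: demand price = 176.1 − 3.4·6 = 155.7; supply price = 80 + 1.25·6 = 87.5.
ΔQ = 20.6667 − 6 = 14.6667; wedge = 155.7 − 87.5 = 68.2.
Deadweight loss = ½ × 14.6667 × 68.2 = $500.13 million.

$500.13 million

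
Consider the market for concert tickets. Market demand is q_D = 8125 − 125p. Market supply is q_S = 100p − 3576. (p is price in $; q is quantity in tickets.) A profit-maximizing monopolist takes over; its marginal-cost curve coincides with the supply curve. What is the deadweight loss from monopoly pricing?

$2248.46

In inverse form: demand p = 65 − 0.008q, supply p = 35.76 + 0.01q.
Competitive equilibrium: 65 − 0.008q = 35.76 + 0.01q → q* = 1624.4444, p* = 52.0044.
Marginal revenue: MR = 65 − 0.016q. Set MR = MC: 65 − 0.016q = 35.76 + 0.01q → q_m = 1124.6154.
Price p_m = 65 − 0.008·1124.6154 = 56.0031; MC(q_m) = 35.76 + 0.01·1124.6154 = 47.0062.
Competitive q* = 1624.4444, so Δq = 499.829; wedge = 56.0031 − 47.0062 = 8.9969.
The triangle = ½ × 499.829 × 8.9969 = $2248.46.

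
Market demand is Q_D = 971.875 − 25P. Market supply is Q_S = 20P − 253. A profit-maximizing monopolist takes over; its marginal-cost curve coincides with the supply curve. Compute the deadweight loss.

361.74

In inverse form: demand P = 38.875 − 0.04Q, supply P = 12.65 + 0.05Q.
Competitive equilibrium: 38.875 − 0.04Q = 12.65 + 0.05Q → Q* = 291.3889, P* = 27.2194.
Marginal revenue: MR = 38.875 − 0.08Q. Set MR = MC: 38.875 − 0.08Q = 12.65 + 0.05Q → Q_m = 201.7308.
Price P_m = 38.875 − 0.04·201.7308 = 30.8058; MC(Q_m) = 12.65 + 0.05·201.7308 = 22.7365.
Competitive Q* = 291.3889, so ΔQ = 89.6581; wedge = 30.8058 − 22.7365 = 8.0693.
Deadweight loss = ½ × 89.6581 × 8.0693 = 361.74.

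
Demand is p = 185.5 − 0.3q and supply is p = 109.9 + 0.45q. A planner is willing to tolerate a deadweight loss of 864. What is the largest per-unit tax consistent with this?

Competitive equilibrium: 185.5 − 0.3q = 109.9 + 0.45q → q* = 100.8, p* = 155.26.
A tax t gives Δq = t/0.75 and wedge t, so DWL = t²/1.5.
t²/1.5 = 864 → t² = 1296 → t = 36.

36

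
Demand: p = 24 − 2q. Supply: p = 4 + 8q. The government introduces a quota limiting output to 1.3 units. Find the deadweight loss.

2.45

Competitive equilibrium: 24 − 2q = 4 + 8q → q* = 2, p* = 20.
At q = 1.3: demand price = 24 − 2·1.3 = 21.4; supply price = 4 + 8·1.3 = 14.4.
Δq = 2 − 1.3 = 0.7; wedge = 21.4 − 14.4 = 7.
DWL = ½ × 0.7 × 7 = 2.45.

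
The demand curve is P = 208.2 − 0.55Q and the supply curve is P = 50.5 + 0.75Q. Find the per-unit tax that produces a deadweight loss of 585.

39

Competitive equilibrium: 208.2 − 0.55Q = 50.5 + 0.75Q → Q* = 121.3077, P* = 141.4808.
A tax t gives ΔQ = t/1.3 and wedge t, so DWL = t²/2.6.
t²/2.6 = 585 → t² = 1521 → t = 39.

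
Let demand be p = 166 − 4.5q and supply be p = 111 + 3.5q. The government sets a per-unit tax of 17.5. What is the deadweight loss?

Competitive equilibrium: 166 − 4.5q = 111 + 3.5q → q* = 6.875, p* = 135.0625.
With the tax, the buyer price exceeds the seller price by 17.5: (166 − 4.5q) − (111 + 3.5q) = 17.5 → q' = 4.6875.
Δq = 6.875 − 4.6875 = 2.1875; the wedge equals the tax, 17.5.
Welfare loss = ½ × 2.1875 × 17.5 = 19.14.

19.14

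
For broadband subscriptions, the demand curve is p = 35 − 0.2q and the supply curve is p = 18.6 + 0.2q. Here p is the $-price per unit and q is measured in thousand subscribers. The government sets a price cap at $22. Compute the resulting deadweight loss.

Competitive equilibrium: 35 − 0.2q = 18.6 + 0.2q → q* = 41, p* = 26.8.
At the ceiling p = 22, quantity supplied = (22 − 18.6)/0.2 = 17.
Willingness to pay at q' = 17: 35 − 0.2·17 = 31.6.
Δq = 41 − 17 = 24; wedge = 31.6 − 22 = 9.6.
The triangle = ½ × 24 × 9.6 = $115.20 thousand.

$115.20 thousand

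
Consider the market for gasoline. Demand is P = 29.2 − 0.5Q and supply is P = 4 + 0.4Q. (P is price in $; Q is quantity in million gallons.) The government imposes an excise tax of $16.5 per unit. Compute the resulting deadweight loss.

$151.25 million

Competitive equilibrium: 29.2 − 0.5Q = 4 + 0.4Q → Q* = 28, P* = 15.2.
With the tax, the buyer price exceeds the seller price by 16.5: (29.2 − 0.5Q) − (4 + 0.4Q) = 16.5 → Q' = 9.6667.
ΔQ = 28 − 9.6667 = 18.3333; the wedge equals the tax, 16.5.
DWL = ½ × 18.3333 × 16.5 = $151.25 million.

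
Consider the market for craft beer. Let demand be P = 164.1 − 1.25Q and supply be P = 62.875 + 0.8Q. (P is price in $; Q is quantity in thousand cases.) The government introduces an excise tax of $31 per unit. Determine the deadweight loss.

Competitive equilibrium: 164.1 − 1.25Q = 62.875 + 0.8Q → Q* = 49.378, P* = 102.3774.
With the tax, the buyer price exceeds the seller price by 31: (164.1 − 1.25Q) − (62.875 + 0.8Q) = 31 → Q' = 34.2561.
ΔQ = 49.378 − 34.2561 = 15.1219; the wedge equals the tax, 31.
The triangle = ½ × 15.1219 × 31 = $234.39 thousand.

$234.39 thousand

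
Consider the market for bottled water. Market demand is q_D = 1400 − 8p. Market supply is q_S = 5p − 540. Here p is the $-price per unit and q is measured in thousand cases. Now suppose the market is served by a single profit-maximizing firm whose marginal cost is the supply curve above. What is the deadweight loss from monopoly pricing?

In inverse form: demand p = 175 − 0.125q, supply p = 108 + 0.2q.
Competitive equilibrium: 175 − 0.125q = 108 + 0.2q → q* = 206.1538, p* = 149.2308.
Marginal revenue: MR = 175 − 0.25q. Set MR = MC: 175 − 0.25q = 108 + 0.2q → q_m = 148.8889.
Price p_m = 175 − 0.125·148.8889 = 156.3889; MC(q_m) = 108 + 0.2·148.8889 = 137.7778.
Competitive q* = 206.1538, so Δq = 57.2649; wedge = 156.3889 − 137.7778 = 18.6111.
Welfare loss = ½ × 57.2649 × 18.6111 = $532.88 thousand.

$532.88 thousand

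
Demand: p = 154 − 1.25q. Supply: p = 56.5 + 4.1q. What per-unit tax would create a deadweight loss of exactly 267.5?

Competitive equilibrium: 154 − 1.25q = 56.5 + 4.1q → q* = 18.2243, p* = 131.2196.
A tax t gives Δq = t/5.35 and wedge t, so DWL = t²/10.7.
t²/10.7 = 267.5 → t² = 2862.25 → t = 53.5.

53.5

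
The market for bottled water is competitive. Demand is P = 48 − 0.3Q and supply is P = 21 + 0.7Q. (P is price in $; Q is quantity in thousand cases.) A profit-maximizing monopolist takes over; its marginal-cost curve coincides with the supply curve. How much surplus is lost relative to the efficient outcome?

Competitive equilibrium: 48 − 0.3Q = 21 + 0.7Q → Q* = 27, P* = 39.9.
Marginal revenue: MR = 48 − 0.6Q. Set MR = MC: 48 − 0.6Q = 21 + 0.7Q → Q_m = 20.7692.
Price P_m = 48 − 0.3·20.7692 = 41.7692; MC(Q_m) = 21 + 0.7·20.7692 = 35.5384.
Competitive Q* = 27, so ΔQ = 6.2308; wedge = 41.7692 − 35.5384 = 6.2308.
Welfare loss = ½ × 6.2308 × 6.2308 = $19.41 thousand.

$19.41 thousand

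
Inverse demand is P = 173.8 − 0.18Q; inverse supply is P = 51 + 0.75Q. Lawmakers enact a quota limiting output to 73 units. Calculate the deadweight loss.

1621.03

Competitive equilibrium: 173.8 − 0.18Q = 51 + 0.75Q → Q* = 132.043, P* = 150.0323.
At Q = 73: demand price = 173.8 − 0.18·73 = 160.66; supply price = 51 + 0.75·73 = 105.75.
ΔQ = 132.043 − 73 = 59.043; wedge = 160.66 − 105.75 = 54.91.
DWL = ½ × 59.043 × 54.91 = 1621.03.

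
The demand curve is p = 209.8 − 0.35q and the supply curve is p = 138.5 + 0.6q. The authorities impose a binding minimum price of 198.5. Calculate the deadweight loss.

Competitive equilibrium: 209.8 − 0.35q = 138.5 + 0.6q → q* = 75.0526, p* = 183.5316.
At the floor p = 198.5, quantity demanded = (209.8 − 198.5)/0.35 = 32.2857.
Sellers' marginal cost at q' = 32.2857: 138.5 + 0.6·32.2857 = 157.8714.
Δq = 75.0526 − 32.2857 = 42.7669; wedge = 198.5 − 157.8714 = 40.6286.
Welfare loss = ½ × 42.7669 × 40.6286 = 868.78.

868.78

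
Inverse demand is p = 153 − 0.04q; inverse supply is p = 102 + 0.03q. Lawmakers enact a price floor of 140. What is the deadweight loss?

5700.45

Competitive equilibrium: 153 − 0.04q = 102 + 0.03q → q* = 728.5714, p* = 123.8571.
At the floor p = 140, quantity demanded = (153 − 140)/0.04 = 325.
Sellers' marginal cost at q' = 325: 102 + 0.03·325 = 111.75.
Δq = 728.5714 − 325 = 403.5714; wedge = 140 − 111.75 = 28.25.
DWL = ½ × 403.5714 × 28.25 = 5700.45.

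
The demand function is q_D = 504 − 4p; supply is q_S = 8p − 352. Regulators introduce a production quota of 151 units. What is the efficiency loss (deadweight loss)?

858.52

In inverse form: demand p = 126 − 0.25q, supply p = 44 + 0.125q.
Competitive equilibrium: 126 − 0.25q = 44 + 0.125q → q* = 218.6667, p* = 71.3333.
At q = 151: demand price = 126 − 0.25·151 = 88.25; supply price = 44 + 0.125·151 = 62.875.
Δq = 218.6667 − 151 = 67.6667; wedge = 88.25 − 62.875 = 25.375.
Welfare loss = ½ × 67.6667 × 25.375 = 858.52.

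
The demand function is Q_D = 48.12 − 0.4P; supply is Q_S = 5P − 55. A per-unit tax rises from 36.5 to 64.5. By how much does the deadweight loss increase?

In inverse form: demand P = 120.3 − 2.5Q, supply P = 11 + 0.2Q.
Competitive equilibrium: 120.3 − 2.5Q = 11 + 0.2Q → Q* = 40.4815, P* = 19.0963.
For a per-unit tax t: ΔQ = t/2.7, so DWL = ½·t·(t/2.7) = t²/5.4.
At t = 36.5: DWL = 246.713. At t = 64.5: DWL = 770.417.
Increase = 770.417 − 246.713 = 523.70.

523.70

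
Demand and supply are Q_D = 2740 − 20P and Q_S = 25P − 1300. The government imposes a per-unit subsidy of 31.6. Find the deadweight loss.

5547.56

In inverse form: demand P = 137 − 0.05Q, supply P = 52 + 0.04Q.
Competitive equilibrium: 137 − 0.05Q = 52 + 0.04Q → Q* = 944.4444, P* = 89.7778.
The subsidy lowers effective supply by 31.6: P = 20.4 + 0.04Q.
New quantity: 137 − 0.05Q = 20.4 + 0.04Q → Q' = 1295.5556.
Overproduction ΔQ = 1295.5556 − 944.4444 = 351.1112; wedge = subsidy = 31.6.
DWL = ½ × 351.1112 × 31.6 = 5547.56.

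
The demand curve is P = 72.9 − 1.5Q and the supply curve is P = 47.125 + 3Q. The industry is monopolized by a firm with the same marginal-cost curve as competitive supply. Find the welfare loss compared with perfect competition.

Competitive equilibrium: 72.9 − 1.5Q = 47.125 + 3Q → Q* = 5.7278, P* = 64.3083.
Marginal revenue: MR = 72.9 − 3Q. Set MR = MC: 72.9 − 3Q = 47.125 + 3Q → Q_m = 4.2958.
Price P_m = 72.9 − 1.5·4.2958 = 66.4563; MC(Q_m) = 47.125 + 3·4.2958 = 60.0124.
Competitive Q* = 5.7278, so ΔQ = 1.432; wedge = 66.4563 − 60.0124 = 6.4439.
Welfare loss = ½ × 1.432 × 6.4439 = 4.61.

4.61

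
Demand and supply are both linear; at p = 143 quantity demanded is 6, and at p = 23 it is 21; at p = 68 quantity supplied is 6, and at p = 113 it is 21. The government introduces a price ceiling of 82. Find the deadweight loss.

25.46

Demand slope = (23 − 143)/(21 − 6) = −8, so p = 191 − 8q.
Supply slope = (113 − 68)/(21 − 6) = 3, so p = 50 + 3q.
Competitive equilibrium: 191 − 8q = 50 + 3q → q* = 12.8182, p* = 88.4545.
At the ceiling p = 82, quantity supplied = (82 − 50)/3 = 10.6667.
Willingness to pay at q' = 10.6667: 191 − 8·10.6667 = 105.6664.
Δq = 12.8182 − 10.6667 = 2.1515; wedge = 105.6664 − 82 = 23.6664.
Deadweight loss = ½ × 2.1515 × 23.6664 = 25.46.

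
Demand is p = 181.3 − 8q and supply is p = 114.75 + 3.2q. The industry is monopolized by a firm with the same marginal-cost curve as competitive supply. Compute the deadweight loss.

34.33

Competitive equilibrium: 181.3 − 8q = 114.75 + 3.2q → q* = 5.942, p* = 133.7643.
Marginal revenue: MR = 181.3 − 16q. Set MR = MC: 181.3 − 16q = 114.75 + 3.2q → q_m = 3.4661.
Price p_m = 181.3 − 8·3.4661 = 153.5712; MC(q_m) = 114.75 + 3.2·3.4661 = 125.8415.
Competitive q* = 5.942, so Δq = 2.4759; wedge = 153.5712 − 125.8415 = 27.7297.
DWL = ½ × 2.4759 × 27.7297 = 34.33.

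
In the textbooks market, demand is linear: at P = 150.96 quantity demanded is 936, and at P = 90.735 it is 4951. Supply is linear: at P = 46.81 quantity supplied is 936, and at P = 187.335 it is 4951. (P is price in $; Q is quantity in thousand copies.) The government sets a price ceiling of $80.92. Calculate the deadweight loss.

Demand slope = (90.735 − 150.96)/(4951 − 936) = −0.015, so P = 165 − 0.015Q.
Supply slope = (187.335 − 46.81)/(4951 − 936) = 0.035, so P = 14.05 + 0.035Q.
Competitive equilibrium: 165 − 0.015Q = 14.05 + 0.035Q → Q* = 3019, P* = 119.715.
At the ceiling P = 80.92, quantity supplied = (80.92 − 14.05)/0.035 = 1910.57143.
Willingness to pay at Q' = 1910.57143: 165 − 0.015·1910.57143 = 136.34143.
ΔQ = 3019 − 1910.57143 = 1108.42857; wedge = 136.34143 − 80.92 = 55.42143.
The triangle = ½ × 1108.42857 × 55.42143 = $30715.35 thousand.

$30715.35 thousand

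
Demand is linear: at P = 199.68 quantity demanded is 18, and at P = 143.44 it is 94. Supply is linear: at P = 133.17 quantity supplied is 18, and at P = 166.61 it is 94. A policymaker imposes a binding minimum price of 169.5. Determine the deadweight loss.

143.23

Demand slope = (143.44 − 199.68)/(94 − 18) = −0.74, so P = 213 − 0.74Q.
Supply slope = (166.61 − 133.17)/(94 − 18) = 0.44, so P = 125.25 + 0.44Q.
Competitive equilibrium: 213 − 0.74Q = 125.25 + 0.44Q → Q* = 74.3644, P* = 157.9703.
At the floor P = 169.5, quantity demanded = (213 − 169.5)/0.74 = 58.7838.
Sellers' marginal cost at Q' = 58.7838: 125.25 + 0.44·58.7838 = 151.1149.
ΔQ = 74.3644 − 58.7838 = 15.5806; wedge = 169.5 − 151.1149 = 18.3851.
Deadweight loss = ½ × 15.5806 × 18.3851 = 143.23.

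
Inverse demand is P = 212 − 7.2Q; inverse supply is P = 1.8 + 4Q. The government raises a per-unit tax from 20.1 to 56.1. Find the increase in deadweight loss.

Competitive equilibrium: 212 − 7.2Q = 1.8 + 4Q → Q* = 18.7679, P* = 76.8714.
For a per-unit tax t: ΔQ = t/11.2, so DWL = ½·t·(t/11.2) = t²/22.4.
At t = 20.1: DWL = 18.036. At t = 56.1: DWL = 140.5.
Increase = 140.5 − 18.036 = 122.46.

122.46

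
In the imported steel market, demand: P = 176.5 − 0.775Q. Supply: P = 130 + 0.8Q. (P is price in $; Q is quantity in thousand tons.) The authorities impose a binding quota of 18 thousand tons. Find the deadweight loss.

$104.58 thousand

Competitive equilibrium: 176.5 − 0.775Q = 130 + 0.8Q → Q* = 29.5238, P* = 153.619.
At Q = 18: demand price = 176.5 − 0.775·18 = 162.55; supply price = 130 + 0.8·18 = 144.4.
ΔQ = 29.5238 − 18 = 11.5238; wedge = 162.55 − 144.4 = 18.15.
DWL = ½ × 11.5238 × 18.15 = $104.58 thousand.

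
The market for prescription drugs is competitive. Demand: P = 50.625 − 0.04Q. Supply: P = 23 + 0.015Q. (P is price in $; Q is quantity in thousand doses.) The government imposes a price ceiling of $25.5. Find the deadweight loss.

Competitive equilibrium: 50.625 − 0.04Q = 23 + 0.015Q → Q* = 502.2727, P* = 30.5341.
At the ceiling P = 25.5, quantity supplied = (25.5 − 23)/0.015 = 166.6667.
Willingness to pay at Q' = 166.6667: 50.625 − 0.04·166.6667 = 43.9583.
ΔQ = 502.2727 − 166.6667 = 335.606; wedge = 43.9583 − 25.5 = 18.4583.
Welfare loss = ½ × 335.606 × 18.4583 = $3097.36 thousand.

$3097.36 thousand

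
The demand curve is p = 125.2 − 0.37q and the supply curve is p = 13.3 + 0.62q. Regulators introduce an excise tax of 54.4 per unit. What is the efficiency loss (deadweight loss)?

Competitive equilibrium: 125.2 − 0.37q = 13.3 + 0.62q → q* = 113.0303, p* = 83.3788.
With the tax, the buyer price exceeds the seller price by 54.4: (125.2 − 0.37q) − (13.3 + 0.62q) = 54.4 → q' = 58.0808.
Δq = 113.0303 − 58.0808 = 54.9495; the wedge equals the tax, 54.4.
Welfare loss = ½ × 54.9495 × 54.4 = 1494.63.

1494.63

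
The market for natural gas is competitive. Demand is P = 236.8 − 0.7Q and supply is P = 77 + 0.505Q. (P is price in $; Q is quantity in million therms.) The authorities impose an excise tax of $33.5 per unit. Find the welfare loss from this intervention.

Competitive equilibrium: 236.8 − 0.7Q = 77 + 0.505Q → Q* = 132.6141, P* = 143.9701.
With the tax, the buyer price exceeds the seller price by 33.5: (236.8 − 0.7Q) − (77 + 0.505Q) = 33.5 → Q' = 104.8133.
ΔQ = 132.6141 − 104.8133 = 27.8008; the wedge equals the tax, 33.5.
Deadweight loss = ½ × 27.8008 × 33.5 = $465.66 million.

$465.66 million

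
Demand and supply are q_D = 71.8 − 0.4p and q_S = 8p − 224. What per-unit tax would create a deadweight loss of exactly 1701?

94.5

In inverse form: demand p = 179.5 − 2.5q, supply p = 28 + 0.125q.
Competitive equilibrium: 179.5 − 2.5q = 28 + 0.125q → q* = 57.7143, p* = 35.2143.
A tax t gives Δq = t/2.625 and wedge t, so DWL = t²/5.25.
t²/5.25 = 1701 → t² = 8930.25 → t = 94.5.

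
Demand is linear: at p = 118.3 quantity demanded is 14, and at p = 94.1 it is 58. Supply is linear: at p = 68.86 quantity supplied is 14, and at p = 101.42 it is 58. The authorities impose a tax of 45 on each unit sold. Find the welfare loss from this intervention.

784.88

Demand slope = (94.1 − 118.3)/(58 − 14) = −0.55, so p = 126 − 0.55q.
Supply slope = (101.42 − 68.86)/(58 − 14) = 0.74, so p = 58.5 + 0.74q.
Competitive equilibrium: 126 − 0.55q = 58.5 + 0.74q → q* = 52.3256, p* = 97.2209.
With the tax, the buyer price exceeds the seller price by 45: (126 − 0.55q) − (58.5 + 0.74q) = 45 → q' = 17.4419.
Δq = 52.3256 − 17.4419 = 34.8837; the wedge equals the tax, 45.
Deadweight loss = ½ × 34.8837 × 45 = 784.88.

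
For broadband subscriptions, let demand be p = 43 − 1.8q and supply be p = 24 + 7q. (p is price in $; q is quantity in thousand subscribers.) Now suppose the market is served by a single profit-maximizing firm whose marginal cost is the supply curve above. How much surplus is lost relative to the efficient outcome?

$0.59 thousand

Competitive equilibrium: 43 − 1.8q = 24 + 7q → q* = 2.1591, p* = 39.1136.
Marginal revenue: MR = 43 − 3.6q. Set MR = MC: 43 − 3.6q = 24 + 7q → q_m = 1.7925.
Price p_m = 43 − 1.8·1.7925 = 39.7735; MC(q_m) = 24 + 7·1.7925 = 36.5475.
Competitive q* = 2.1591, so Δq = 0.3666; wedge = 39.7735 − 36.5475 = 3.226.
DWL = ½ × 0.3666 × 3.226 = $0.59 thousand.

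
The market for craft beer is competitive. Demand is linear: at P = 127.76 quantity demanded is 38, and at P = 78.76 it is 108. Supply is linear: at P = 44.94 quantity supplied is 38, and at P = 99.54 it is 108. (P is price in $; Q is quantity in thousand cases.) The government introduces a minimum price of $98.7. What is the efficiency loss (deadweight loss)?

$154.41 thousand

Demand slope = (78.76 − 127.76)/(108 − 38) = −0.7, so P = 154.36 − 0.7Q.
Supply slope = (99.54 − 44.94)/(108 − 38) = 0.78, so P = 15.3 + 0.78Q.
Competitive equilibrium: 154.36 − 0.7Q = 15.3 + 0.78Q → Q* = 93.9595, P* = 88.5884.
At the floor P = 98.7, quantity demanded = (154.36 − 98.7)/0.7 = 79.5143.
Sellers' marginal cost at Q' = 79.5143: 15.3 + 0.78·79.5143 = 77.3212.
ΔQ = 93.9595 − 79.5143 = 14.4452; wedge = 98.7 − 77.3212 = 21.3788.
Deadweight loss = ½ × 14.4452 × 21.3788 = $154.41 thousand.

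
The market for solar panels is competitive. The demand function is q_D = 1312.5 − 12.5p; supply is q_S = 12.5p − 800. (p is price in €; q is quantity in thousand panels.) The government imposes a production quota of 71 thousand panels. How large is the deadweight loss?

In inverse form: demand p = 105 − 0.08q, supply p = 64 + 0.08q.
Competitive equilibrium: 105 − 0.08q = 64 + 0.08q → q* = 256.25, p* = 84.5.
At q = 71: demand price = 105 − 0.08·71 = 99.32; supply price = 64 + 0.08·71 = 69.68.
Δq = 256.25 − 71 = 185.25; wedge = 99.32 − 69.68 = 29.64.
The triangle = ½ × 185.25 × 29.64 = €2745.405 thousand.

€2745.405 thousand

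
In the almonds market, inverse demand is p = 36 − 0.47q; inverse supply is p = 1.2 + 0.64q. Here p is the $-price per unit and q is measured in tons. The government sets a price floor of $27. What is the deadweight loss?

$82.64

Competitive equilibrium: 36 − 0.47q = 1.2 + 0.64q → q* = 31.3514, p* = 21.2649.
At the floor p = 27, quantity demanded = (36 − 27)/0.47 = 19.1489.
Sellers' marginal cost at q' = 19.1489: 1.2 + 0.64·19.1489 = 13.4553.
Δq = 31.3514 − 19.1489 = 12.2025; wedge = 27 − 13.4553 = 13.5447.
Deadweight loss = ½ × 12.2025 × 13.5447 = $82.64.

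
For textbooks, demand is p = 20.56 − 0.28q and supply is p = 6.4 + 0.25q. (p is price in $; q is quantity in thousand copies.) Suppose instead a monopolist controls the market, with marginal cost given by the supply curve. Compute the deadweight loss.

$22.60 thousand

Competitive equilibrium: 20.56 − 0.28q = 6.4 + 0.25q → q* = 26.717, p* = 13.0792.
Marginal revenue: MR = 20.56 − 0.56q. Set MR = MC: 20.56 − 0.56q = 6.4 + 0.25q → q_m = 17.4815.
Price p_m = 20.56 − 0.28·17.4815 = 15.6652; MC(q_m) = 6.4 + 0.25·17.4815 = 10.7704.
Competitive q* = 26.717, so Δq = 9.2355; wedge = 15.6652 − 10.7704 = 4.8948.
DWL = ½ × 9.2355 × 4.8948 = $22.60 thousand.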